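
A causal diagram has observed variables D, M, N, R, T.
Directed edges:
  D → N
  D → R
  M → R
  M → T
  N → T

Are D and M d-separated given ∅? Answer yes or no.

Yes — D ⊥ M | ∅.

Bayes-Ball from D | ∅ reaches {N,R,T}.
M ∉ reach(D|∅) ⇒ D ⊥ M | ∅.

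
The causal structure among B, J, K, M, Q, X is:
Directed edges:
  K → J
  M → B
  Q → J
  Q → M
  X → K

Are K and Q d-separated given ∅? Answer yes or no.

Yes — K ⊥ Q | ∅.

Bayes-Ball from K | ∅ reaches {J,X}.
Q ∉ reach(K|∅) ⇒ K ⊥ Q | ∅.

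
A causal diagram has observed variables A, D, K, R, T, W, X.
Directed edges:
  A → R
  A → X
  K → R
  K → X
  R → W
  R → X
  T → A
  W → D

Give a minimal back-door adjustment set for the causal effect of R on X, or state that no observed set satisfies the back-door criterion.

desc(R)\{R}={D,W,X}; candidates ⊆ {A,K,T}.
size 0: {}; under {} R still reaches {A,K,T,X} ∋ X.
size 1: {A}, {K}, {T}; under {A} R still reaches {K,X} ∋ X.
{A,K}: R⊥X given {A,K} in G with R→· removed — back-door holds.

R→X: minimal back-door set {A, K}.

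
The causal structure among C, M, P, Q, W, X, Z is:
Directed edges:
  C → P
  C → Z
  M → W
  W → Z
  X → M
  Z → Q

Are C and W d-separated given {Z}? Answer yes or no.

Bayes-Ball from C | {Z} reaches {M,P,W,X}.
W ∈ reach(C|{Z}) ⇒ C ⊥̸ W | {Z}.

No — C and W are d-connected given {Z}.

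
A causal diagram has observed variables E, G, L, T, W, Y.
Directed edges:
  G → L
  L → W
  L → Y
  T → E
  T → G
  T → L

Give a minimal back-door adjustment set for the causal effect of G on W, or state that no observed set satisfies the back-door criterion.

G→W: minimal back-door set {T}.

desc(G)\{G}={L,W,Y}; candidates ⊆ {E,T}.
size 0: {}; under {} G still reaches {E,L,T,W,Y} ∋ W.
{T}: G⊥W given {T} in G with G→· removed — back-door holds.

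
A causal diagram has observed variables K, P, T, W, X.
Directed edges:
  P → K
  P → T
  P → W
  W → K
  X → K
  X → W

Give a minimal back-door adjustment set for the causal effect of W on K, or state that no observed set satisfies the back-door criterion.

desc(W)\{W}={K}; candidates ⊆ {P,T,X}.
size 0: {}; under {} W still reaches {K,P,T,X} ∋ K.
size 1: {P}, {T}, {X}; under {P} W still reaches {K,X} ∋ K.
{P,X}: W⊥K given {P,X} in G with W→· removed — back-door holds.

W→K: minimal back-door set {P, X}.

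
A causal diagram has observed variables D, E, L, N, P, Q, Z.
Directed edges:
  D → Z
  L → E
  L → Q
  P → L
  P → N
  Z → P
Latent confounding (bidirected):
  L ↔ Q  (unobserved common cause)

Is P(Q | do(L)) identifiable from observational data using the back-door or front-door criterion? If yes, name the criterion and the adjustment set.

desc(L)\{L}={E,Q}; candidates ⊆ {D,N,P,Z}.
L↔Q: latent back-door arc(s) into L.
size 0: {}; under {} L still reaches {D,N,P,Q,Z} ∋ Q.
size 1: {D}, {N}, {P} …(+1); under {D} L still reaches {N,P,Q,Z} ∋ Q.
size 2: {D,N}, {D,P}, {D,Z} …(+3); under {D,N} L still reaches {P,Q,Z} ∋ Q.
L↔Q cannot be blocked by any observed set — no back-door set.
No mediator lies on a directed L→…→Q path.
Neither criterion identifies P(Q|do(L)) in this graph.

P(Q|do(L)): not identifiable (no BD/FD set).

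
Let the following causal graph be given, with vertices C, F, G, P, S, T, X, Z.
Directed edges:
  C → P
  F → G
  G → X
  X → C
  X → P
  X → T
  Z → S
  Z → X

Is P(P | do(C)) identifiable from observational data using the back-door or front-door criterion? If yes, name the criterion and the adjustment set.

P(P|do(C)): backdoor, adjust for {X}.

desc(C)\{C}={P}; candidates ⊆ {F,G,S,T,X,Z}.
size 0: {}; under {} C still reaches {F,G,P,S,T,X,Z} ∋ P.
{X}: C⊥P given {X} in G with C→· removed — back-door holds.
P(P|do(C)) = Σ_{X} P(P|C,X)·P(X).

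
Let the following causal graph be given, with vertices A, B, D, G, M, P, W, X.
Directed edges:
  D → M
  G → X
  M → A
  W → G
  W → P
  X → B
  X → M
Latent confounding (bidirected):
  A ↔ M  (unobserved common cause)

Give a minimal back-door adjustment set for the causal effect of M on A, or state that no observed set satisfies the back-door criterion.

desc(M)\{M}={A}; candidates ⊆ {B,D,G,P,W,X}.
M↔A: latent back-door arc(s) into M.
size 0: {}; under {} M still reaches {A,B,D,G,P,W,X} ∋ A.
size 1: {B}, {D}, {G} …(+3); under {B} M still reaches {A,D,G,P,W,X} ∋ A.
size 2: {B,D}, {B,G}, {B,P} …(+12); under {B,D} M still reaches {A,G,P,W,X} ∋ A.
M↔A cannot be blocked by any observed set — no back-door set.

M→A: no observed back-door set.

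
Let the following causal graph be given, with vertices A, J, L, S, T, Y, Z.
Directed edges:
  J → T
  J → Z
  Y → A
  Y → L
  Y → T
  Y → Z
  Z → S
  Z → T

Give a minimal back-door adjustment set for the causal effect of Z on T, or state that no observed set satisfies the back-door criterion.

desc(Z)\{Z}={S,T}; candidates ⊆ {A,J,L,Y}.
size 0: {}; under {} Z still reaches {A,J,L,T,Y} ∋ T.
size 1: {A}, {J}, {L} …(+1); under {A} Z still reaches {J,L,T,Y} ∋ T.
{J,Y}: Z⊥T given {J,Y} in G with Z→· removed — back-door holds.

Z→T: minimal back-door set {J, Y}.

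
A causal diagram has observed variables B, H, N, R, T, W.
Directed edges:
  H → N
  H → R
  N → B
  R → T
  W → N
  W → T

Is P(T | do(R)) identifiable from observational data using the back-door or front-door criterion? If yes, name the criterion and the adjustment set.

P(T|do(R)): backdoor, adjust for ∅.

desc(R)\{R}={T}; candidates ⊆ {B,H,N,W}.
∅: R⊥T given ∅ in G with R→· removed — back-door holds.
P(T|do(R)) = P(T|R) — no adjustment needed.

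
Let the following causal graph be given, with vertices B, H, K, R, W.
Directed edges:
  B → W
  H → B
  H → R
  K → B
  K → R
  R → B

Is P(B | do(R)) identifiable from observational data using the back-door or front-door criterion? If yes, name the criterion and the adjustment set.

P(B|do(R)): backdoor, adjust for {H, K}.

desc(R)\{R}={B,W}; candidates ⊆ {H,K}.
size 0: {}; under {} R still reaches {B,H,K,W} ∋ B.
size 1: {H}, {K}; under {H} R still reaches {B,K,W} ∋ B.
{H,K}: R⊥B given {H,K} in G with R→· removed — back-door holds.
P(B|do(R)) = Σ_{H,K} P(B|R,H,K)·P(H,K).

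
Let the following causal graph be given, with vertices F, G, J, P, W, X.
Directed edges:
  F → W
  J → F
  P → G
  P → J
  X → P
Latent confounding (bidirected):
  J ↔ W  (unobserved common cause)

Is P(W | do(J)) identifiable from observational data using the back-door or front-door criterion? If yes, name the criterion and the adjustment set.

P(W|do(J)): frontdoor, adjust for {F}.

desc(J)\{J}={F,W}; candidates ⊆ {G,P,X}.
J↔W: latent back-door arc(s) into J.
size 0: {}; under {} J still reaches {G,P,W,X} ∋ W.
size 1: {G}, {P}, {X}; under {G} J still reaches {P,W,X} ∋ W.
size 2: {G,P}, {G,X}, {P,X}; under {G,P} J still reaches {W} ∋ W.
J↔W cannot be blocked by any observed set — no back-door set.
{F}: (i) intercepts every directed J→W path; (ii) no back-door J→{F}; (iii) {J} blocks every back-door {F}→W. Front-door holds.
P(W|do(J)) = Σ_{F} P(F|J) Σ_{J'} P(W|F,J')P(J').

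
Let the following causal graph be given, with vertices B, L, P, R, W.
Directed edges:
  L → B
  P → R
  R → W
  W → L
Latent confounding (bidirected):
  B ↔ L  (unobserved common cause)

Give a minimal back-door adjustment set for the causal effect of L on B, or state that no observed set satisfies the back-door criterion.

desc(L)\{L}={B}; candidates ⊆ {P,R,W}.
L↔B: latent back-door arc(s) into L.
size 0: {}; under {} L still reaches {B,P,R,W} ∋ B.
size 1: {P}, {R}, {W}; under {P} L still reaches {B,R,W} ∋ B.
size 2: {P,R}, {P,W}, {R,W}; under {P,R} L still reaches {B,W} ∋ B.
L↔B cannot be blocked by any observed set — no back-door set.

L→B: no observed back-door set.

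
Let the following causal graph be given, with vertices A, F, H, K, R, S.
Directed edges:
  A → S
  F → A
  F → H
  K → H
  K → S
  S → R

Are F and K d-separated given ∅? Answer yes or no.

Bayes-Ball from F | ∅ reaches {A,H,R,S}.
K ∉ reach(F|∅) ⇒ F ⊥ K | ∅.

Yes — F ⊥ K | ∅.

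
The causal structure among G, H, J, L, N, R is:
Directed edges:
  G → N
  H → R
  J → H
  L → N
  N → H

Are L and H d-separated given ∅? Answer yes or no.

Bayes-Ball from L | ∅ reaches {H,N,R}.
H ∈ reach(L|∅) ⇒ L ⊥̸ H | ∅.

No — L and H are d-connected given ∅.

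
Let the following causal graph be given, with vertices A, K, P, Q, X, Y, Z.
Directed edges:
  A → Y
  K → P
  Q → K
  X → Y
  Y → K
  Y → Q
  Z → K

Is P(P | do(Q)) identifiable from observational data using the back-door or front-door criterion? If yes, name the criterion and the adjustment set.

P(P|do(Q)): backdoor, adjust for {Y}.

desc(Q)\{Q}={K,P}; candidates ⊆ {A,X,Y,Z}.
size 0: {}; under {} Q still reaches {A,K,P,X,Y} ∋ P.
{Y}: Q⊥P given {Y} in G with Q→· removed — back-door holds.
P(P|do(Q)) = Σ_{Y} P(P|Q,Y)·P(Y).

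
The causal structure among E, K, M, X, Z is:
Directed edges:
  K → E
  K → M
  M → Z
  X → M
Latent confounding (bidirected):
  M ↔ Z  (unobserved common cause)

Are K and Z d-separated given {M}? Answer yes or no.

Bayes-Ball from K | {M} reaches {E,X,Z}.
Z ∈ reach(K|{M}) ⇒ K ⊥̸ Z | {M}.

No — K and Z are d-connected given {M}.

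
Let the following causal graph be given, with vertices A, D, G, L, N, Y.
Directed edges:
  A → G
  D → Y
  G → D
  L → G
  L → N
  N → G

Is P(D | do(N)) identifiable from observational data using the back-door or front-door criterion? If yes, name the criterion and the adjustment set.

desc(N)\{N}={D,G,Y}; candidates ⊆ {A,L}.
size 0: {}; under {} N still reaches {D,G,L,Y} ∋ D.
{L}: N⊥D given {L} in G with N→· removed — back-door holds.
P(D|do(N)) = Σ_{L} P(D|N,L)·P(L).

P(D|do(N)): backdoor, adjust for {L}.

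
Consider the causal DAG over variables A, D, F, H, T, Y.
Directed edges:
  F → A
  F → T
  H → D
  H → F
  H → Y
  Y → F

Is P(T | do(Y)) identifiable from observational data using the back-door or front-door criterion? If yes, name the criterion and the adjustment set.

desc(Y)\{Y}={A,F,T}; candidates ⊆ {D,H}.
size 0: {}; under {} Y still reaches {A,D,F,H,T} ∋ T.
{H}: Y⊥T given {H} in G with Y→· removed — back-door holds.
P(T|do(Y)) = Σ_{H} P(T|Y,H)·P(H).

P(T|do(Y)): backdoor, adjust for {H}.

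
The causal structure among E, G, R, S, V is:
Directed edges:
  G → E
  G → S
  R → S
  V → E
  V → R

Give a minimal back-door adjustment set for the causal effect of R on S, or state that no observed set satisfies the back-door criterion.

desc(R)\{R}={S}; candidates ⊆ {E,G,V}.
∅: R⊥S given ∅ in G with R→· removed — back-door holds.

R→S: minimal back-door set ∅.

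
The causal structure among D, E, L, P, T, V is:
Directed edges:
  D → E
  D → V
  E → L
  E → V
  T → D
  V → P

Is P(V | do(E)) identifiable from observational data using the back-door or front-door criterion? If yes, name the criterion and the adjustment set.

P(V|do(E)): backdoor, adjust for {D}.

desc(E)\{E}={L,P,V}; candidates ⊆ {D,T}.
size 0: {}; under {} E still reaches {D,P,T,V} ∋ V.
{D}: E⊥V given {D} in G with E→· removed — back-door holds.
P(V|do(E)) = Σ_{D} P(V|E,D)·P(D).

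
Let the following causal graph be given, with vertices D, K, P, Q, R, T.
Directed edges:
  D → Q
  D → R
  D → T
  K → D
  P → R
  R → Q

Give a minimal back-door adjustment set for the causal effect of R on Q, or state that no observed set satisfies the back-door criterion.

desc(R)\{R}={Q}; candidates ⊆ {D,K,P,T}.
size 0: {}; under {} R still reaches {D,K,P,Q,T} ∋ Q.
{D}: R⊥Q given {D} in G with R→· removed — back-door holds.

R→Q: minimal back-door set {D}.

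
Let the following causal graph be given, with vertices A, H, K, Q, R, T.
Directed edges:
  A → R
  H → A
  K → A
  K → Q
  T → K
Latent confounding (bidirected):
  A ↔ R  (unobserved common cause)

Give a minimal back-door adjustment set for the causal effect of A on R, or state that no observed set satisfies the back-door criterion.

desc(A)\{A}={R}; candidates ⊆ {H,K,Q,T}.
A↔R: latent back-door arc(s) into A.
size 0: {}; under {} A still reaches {H,K,Q,R,T} ∋ R.
size 1: {H}, {K}, {Q} …(+1); under {H} A still reaches {K,Q,R,T} ∋ R.
size 2: {H,K}, {H,Q}, {H,T} …(+3); under {H,K} A still reaches {R} ∋ R.
A↔R cannot be blocked by any observed set — no back-door set.

A→R: no observed back-door set.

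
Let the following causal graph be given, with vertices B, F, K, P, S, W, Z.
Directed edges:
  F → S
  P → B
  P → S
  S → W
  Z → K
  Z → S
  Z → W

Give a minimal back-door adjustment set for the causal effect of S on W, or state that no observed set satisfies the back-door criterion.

desc(S)\{S}={W}; candidates ⊆ {B,F,K,P,Z}.
size 0: {}; under {} S still reaches {B,F,K,P,W,Z} ∋ W.
{Z}: S⊥W given {Z} in G with S→· removed — back-door holds.

S→W: minimal back-door set {Z}.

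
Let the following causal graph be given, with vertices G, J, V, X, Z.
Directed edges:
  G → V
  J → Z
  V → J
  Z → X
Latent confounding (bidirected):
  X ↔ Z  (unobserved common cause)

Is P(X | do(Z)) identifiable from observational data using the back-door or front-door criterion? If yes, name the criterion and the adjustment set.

desc(Z)\{Z}={X}; candidates ⊆ {G,J,V}.
Z↔X: latent back-door arc(s) into Z.
size 0: {}; under {} Z still reaches {G,J,V,X} ∋ X.
size 1: {G}, {J}, {V}; under {G} Z still reaches {J,V,X} ∋ X.
size 2: {G,J}, {G,V}, {J,V}; under {G,J} Z still reaches {X} ∋ X.
Z↔X cannot be blocked by any observed set — no back-door set.
No mediator lies on a directed Z→…→X path.
Neither criterion identifies P(X|do(Z)) in this graph.

P(X|do(Z)): not identifiable (no BD/FD set).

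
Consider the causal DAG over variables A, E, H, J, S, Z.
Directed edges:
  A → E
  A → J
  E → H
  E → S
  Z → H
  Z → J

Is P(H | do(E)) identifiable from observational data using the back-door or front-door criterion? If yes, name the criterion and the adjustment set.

P(H|do(E)): backdoor, adjust for ∅.

desc(E)\{E}={H,S}; candidates ⊆ {A,J,Z}.
∅: E⊥H given ∅ in G with E→· removed — back-door holds.
P(H|do(E)) = P(H|E) — no adjustment needed.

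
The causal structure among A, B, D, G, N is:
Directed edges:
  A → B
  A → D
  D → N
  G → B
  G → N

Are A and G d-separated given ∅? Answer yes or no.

Bayes-Ball from A | ∅ reaches {B,D,N}.
G ∉ reach(A|∅) ⇒ A ⊥ G | ∅.

Yes — A ⊥ G | ∅.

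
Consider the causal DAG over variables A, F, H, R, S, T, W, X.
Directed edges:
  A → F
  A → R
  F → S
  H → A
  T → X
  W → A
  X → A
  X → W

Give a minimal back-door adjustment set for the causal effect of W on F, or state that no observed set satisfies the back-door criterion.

desc(W)\{W}={A,F,R,S}; candidates ⊆ {H,T,X}.
size 0: {}; under {} W still reaches {A,F,R,S,T,X} ∋ F.
{X}: W⊥F given {X} in G with W→· removed — back-door holds.

W→F: minimal back-door set {X}.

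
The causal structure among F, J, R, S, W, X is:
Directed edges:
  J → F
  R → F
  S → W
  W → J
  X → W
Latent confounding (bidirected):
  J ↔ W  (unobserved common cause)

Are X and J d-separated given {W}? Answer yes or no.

No — X and J are d-connected given {W}.

Bayes-Ball from X | {W} reaches {F,J,S}.
J ∈ reach(X|{W}) ⇒ X ⊥̸ J | {W}.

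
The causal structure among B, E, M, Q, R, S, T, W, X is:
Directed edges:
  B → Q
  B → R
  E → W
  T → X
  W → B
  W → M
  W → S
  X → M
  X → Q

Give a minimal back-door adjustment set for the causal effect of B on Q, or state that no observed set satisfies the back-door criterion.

desc(B)\{B}={Q,R}; candidates ⊆ {E,M,S,T,W,X}.
∅: B⊥Q given ∅ in G with B→· removed — back-door holds.

B→Q: minimal back-door set ∅.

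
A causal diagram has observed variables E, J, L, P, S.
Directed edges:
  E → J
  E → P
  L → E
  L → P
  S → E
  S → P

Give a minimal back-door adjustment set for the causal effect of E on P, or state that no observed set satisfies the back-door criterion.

desc(E)\{E}={J,P}; candidates ⊆ {L,S}.
size 0: {}; under {} E still reaches {L,P,S} ∋ P.
size 1: {L}, {S}; under {L} E still reaches {P,S} ∋ P.
{L,S}: E⊥P given {L,S} in G with E→· removed — back-door holds.

E→P: minimal back-door set {L, S}.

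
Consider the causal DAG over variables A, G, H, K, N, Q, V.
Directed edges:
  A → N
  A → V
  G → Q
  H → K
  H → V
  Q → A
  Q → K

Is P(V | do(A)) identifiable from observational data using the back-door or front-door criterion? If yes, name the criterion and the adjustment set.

desc(A)\{A}={N,V}; candidates ⊆ {G,H,K,Q}.
∅: A⊥V given ∅ in G with A→· removed — back-door holds.
P(V|do(A)) = P(V|A) — no adjustment needed.

P(V|do(A)): backdoor, adjust for ∅.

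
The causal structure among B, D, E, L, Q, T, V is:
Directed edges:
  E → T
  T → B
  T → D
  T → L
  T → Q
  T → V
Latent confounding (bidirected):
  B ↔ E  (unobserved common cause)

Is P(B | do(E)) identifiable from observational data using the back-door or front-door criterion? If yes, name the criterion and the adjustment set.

desc(E)\{E}={B,D,L,Q,T,V}; candidates ⊆ {—}.
E↔B: latent back-door arc(s) into E.
size 0: {}; under {} E still reaches {B} ∋ B.
E↔B cannot be blocked by any observed set — no back-door set.
{T}: (i) intercepts every directed E→B path; (ii) no back-door E→{T}; (iii) {E} blocks every back-door {T}→B. Front-door holds.
P(B|do(E)) = Σ_{T} P(T|E) Σ_{E'} P(B|T,E')P(E').

P(B|do(E)): frontdoor, adjust for {T}.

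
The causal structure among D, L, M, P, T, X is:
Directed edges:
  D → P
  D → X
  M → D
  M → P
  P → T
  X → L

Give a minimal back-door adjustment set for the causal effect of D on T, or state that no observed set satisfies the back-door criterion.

desc(D)\{D}={L,P,T,X}; candidates ⊆ {M}.
size 0: {}; under {} D still reaches {M,P,T} ∋ T.
{M}: D⊥T given {M} in G with D→· removed — back-door holds.

D→T: minimal back-door set {M}.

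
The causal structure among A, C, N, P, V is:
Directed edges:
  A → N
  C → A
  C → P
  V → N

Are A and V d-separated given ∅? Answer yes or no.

Bayes-Ball from A | ∅ reaches {C,N,P}.
V ∉ reach(A|∅) ⇒ A ⊥ V | ∅.

Yes — A ⊥ V | ∅.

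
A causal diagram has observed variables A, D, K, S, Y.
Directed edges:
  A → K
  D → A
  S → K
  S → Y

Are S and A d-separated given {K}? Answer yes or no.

Bayes-Ball from S | {K} reaches {A,D,Y}.
A ∈ reach(S|{K}) ⇒ S ⊥̸ A | {K}.

No — S and A are d-connected given {K}.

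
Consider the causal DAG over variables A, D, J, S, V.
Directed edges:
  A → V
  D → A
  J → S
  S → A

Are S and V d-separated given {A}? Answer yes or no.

Bayes-Ball from S | {A} reaches {D,J}.
V ∉ reach(S|{A}) ⇒ S ⊥ V | {A}.

Yes — S ⊥ V | {A}.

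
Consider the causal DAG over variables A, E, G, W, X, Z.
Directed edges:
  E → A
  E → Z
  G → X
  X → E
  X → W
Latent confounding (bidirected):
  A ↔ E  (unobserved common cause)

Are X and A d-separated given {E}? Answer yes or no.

Bayes-Ball from X | {E} reaches {A,G,W}.
A ∈ reach(X|{E}) ⇒ X ⊥̸ A | {E}.

No — X and A are d-connected given {E}.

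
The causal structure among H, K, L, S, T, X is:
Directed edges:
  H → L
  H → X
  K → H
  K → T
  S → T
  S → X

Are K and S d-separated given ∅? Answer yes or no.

Bayes-Ball from K | ∅ reaches {H,L,T,X}.
S ∉ reach(K|∅) ⇒ K ⊥ S | ∅.

Yes — K ⊥ S | ∅.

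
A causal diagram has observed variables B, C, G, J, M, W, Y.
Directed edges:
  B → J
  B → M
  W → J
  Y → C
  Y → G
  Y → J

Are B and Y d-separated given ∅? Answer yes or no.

Yes — B ⊥ Y | ∅.

Bayes-Ball from B | ∅ reaches {J,M}.
Y ∉ reach(B|∅) ⇒ B ⊥ Y | ∅.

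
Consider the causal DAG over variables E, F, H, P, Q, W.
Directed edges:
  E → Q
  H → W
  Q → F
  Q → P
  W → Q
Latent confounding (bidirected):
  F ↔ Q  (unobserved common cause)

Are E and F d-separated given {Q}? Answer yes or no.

No — E and F are d-connected given {Q}.

Bayes-Ball from E | {Q} reaches {F,H,W}.
F ∈ reach(E|{Q}) ⇒ E ⊥̸ F | {Q}.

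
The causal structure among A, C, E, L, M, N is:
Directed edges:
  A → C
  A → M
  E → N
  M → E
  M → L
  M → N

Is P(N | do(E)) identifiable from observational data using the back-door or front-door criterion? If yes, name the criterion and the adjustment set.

desc(E)\{E}={N}; candidates ⊆ {A,C,L,M}.
size 0: {}; under {} E still reaches {A,C,L,M,N} ∋ N.
{M}: E⊥N given {M} in G with E→· removed — back-door holds.
P(N|do(E)) = Σ_{M} P(N|E,M)·P(M).

P(N|do(E)): backdoor, adjust for {M}.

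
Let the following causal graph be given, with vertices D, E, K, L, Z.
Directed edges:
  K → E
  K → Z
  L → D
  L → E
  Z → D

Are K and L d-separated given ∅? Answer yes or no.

Yes — K ⊥ L | ∅.

Bayes-Ball from K | ∅ reaches {D,E,Z}.
L ∉ reach(K|∅) ⇒ K ⊥ L | ∅.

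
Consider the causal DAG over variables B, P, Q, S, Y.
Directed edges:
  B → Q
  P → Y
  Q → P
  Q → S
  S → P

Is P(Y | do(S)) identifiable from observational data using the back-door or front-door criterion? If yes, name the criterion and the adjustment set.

P(Y|do(S)): backdoor, adjust for {Q}.

desc(S)\{S}={P,Y}; candidates ⊆ {B,Q}.
size 0: {}; under {} S still reaches {B,P,Q,Y} ∋ Y.
{Q}: S⊥Y given {Q} in G with S→· removed — back-door holds.
P(Y|do(S)) = Σ_{Q} P(Y|S,Q)·P(Q).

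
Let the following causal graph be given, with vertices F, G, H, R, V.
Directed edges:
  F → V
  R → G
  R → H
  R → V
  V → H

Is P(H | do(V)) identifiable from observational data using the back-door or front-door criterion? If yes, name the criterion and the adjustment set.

P(H|do(V)): backdoor, adjust for {R}.

desc(V)\{V}={H}; candidates ⊆ {F,G,R}.
size 0: {}; under {} V still reaches {F,G,H,R} ∋ H.
{R}: V⊥H given {R} in G with V→· removed — back-door holds.
P(H|do(V)) = Σ_{R} P(H|V,R)·P(R).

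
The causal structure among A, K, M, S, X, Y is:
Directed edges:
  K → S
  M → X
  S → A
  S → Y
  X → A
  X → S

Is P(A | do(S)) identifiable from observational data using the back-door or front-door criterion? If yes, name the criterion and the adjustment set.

P(A|do(S)): backdoor, adjust for {X}.

desc(S)\{S}={A,Y}; candidates ⊆ {K,M,X}.
size 0: {}; under {} S still reaches {A,K,M,X} ∋ A.
{X}: S⊥A given {X} in G with S→· removed — back-door holds.
P(A|do(S)) = Σ_{X} P(A|S,X)·P(X).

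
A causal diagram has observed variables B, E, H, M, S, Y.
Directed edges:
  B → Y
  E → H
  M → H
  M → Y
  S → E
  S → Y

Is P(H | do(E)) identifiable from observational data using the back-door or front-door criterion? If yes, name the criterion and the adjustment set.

desc(E)\{E}={H}; candidates ⊆ {B,M,S,Y}.
∅: E⊥H given ∅ in G with E→· removed — back-door holds.
P(H|do(E)) = P(H|E) — no adjustment needed.

P(H|do(E)): backdoor, adjust for ∅.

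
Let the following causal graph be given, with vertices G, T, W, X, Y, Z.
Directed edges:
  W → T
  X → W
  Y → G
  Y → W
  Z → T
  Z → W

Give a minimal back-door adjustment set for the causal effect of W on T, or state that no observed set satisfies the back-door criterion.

desc(W)\{W}={T}; candidates ⊆ {G,X,Y,Z}.
size 0: {}; under {} W still reaches {G,T,X,Y,Z} ∋ T.
{Z}: W⊥T given {Z} in G with W→· removed — back-door holds.

W→T: minimal back-door set {Z}.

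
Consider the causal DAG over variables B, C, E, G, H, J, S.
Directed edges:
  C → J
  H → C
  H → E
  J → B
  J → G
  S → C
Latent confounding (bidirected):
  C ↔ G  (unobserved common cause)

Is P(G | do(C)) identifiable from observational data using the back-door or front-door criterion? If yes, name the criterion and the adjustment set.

P(G|do(C)): frontdoor, adjust for {J}.

desc(C)\{C}={B,G,J}; candidates ⊆ {E,H,S}.
C↔G: latent back-door arc(s) into C.
size 0: {}; under {} C still reaches {E,G,H,S} ∋ G.
size 1: {E}, {H}, {S}; under {E} C still reaches {G,H,S} ∋ G.
size 2: {E,H}, {E,S}, {H,S}; under {E,H} C still reaches {G,S} ∋ G.
C↔G cannot be blocked by any observed set — no back-door set.
{J}: (i) intercepts every directed C→G path; (ii) no back-door C→{J}; (iii) {C} blocks every back-door {J}→G. Front-door holds.
P(G|do(C)) = Σ_{J} P(J|C) Σ_{C'} P(G|J,C')P(C').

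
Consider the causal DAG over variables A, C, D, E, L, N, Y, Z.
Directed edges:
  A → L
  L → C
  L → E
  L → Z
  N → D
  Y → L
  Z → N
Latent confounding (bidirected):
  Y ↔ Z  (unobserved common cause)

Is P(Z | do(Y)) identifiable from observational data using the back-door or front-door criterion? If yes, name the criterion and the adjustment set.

P(Z|do(Y)): frontdoor, adjust for {L}.

desc(Y)\{Y}={C,D,E,L,N,Z}; candidates ⊆ {A}.
Y↔Z: latent back-door arc(s) into Y.
size 0: {}; under {} Y still reaches {D,N,Z} ∋ Z.
size 1: {A}; under {A} Y still reaches {D,N,Z} ∋ Z.
Y↔Z cannot be blocked by any observed set — no back-door set.
{L}: (i) intercepts every directed Y→Z path; (ii) no back-door Y→{L}; (iii) {Y} blocks every back-door {L}→Z. Front-door holds.
P(Z|do(Y)) = Σ_{L} P(L|Y) Σ_{Y'} P(Z|L,Y')P(Y').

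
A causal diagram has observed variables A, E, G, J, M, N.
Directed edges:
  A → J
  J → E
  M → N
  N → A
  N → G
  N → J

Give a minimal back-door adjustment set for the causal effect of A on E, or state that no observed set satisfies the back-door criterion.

A→E: minimal back-door set {N}.

desc(A)\{A}={E,J}; candidates ⊆ {G,M,N}.
size 0: {}; under {} A still reaches {E,G,J,M,N} ∋ E.
{N}: A⊥E given {N} in G with A→· removed — back-door holds.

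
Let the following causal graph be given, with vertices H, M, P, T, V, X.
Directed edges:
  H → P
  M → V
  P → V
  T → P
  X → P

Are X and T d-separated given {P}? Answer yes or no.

Bayes-Ball from X | {P} reaches {H,T}.
T ∈ reach(X|{P}) ⇒ X ⊥̸ T | {P}.

No — X and T are d-connected given {P}.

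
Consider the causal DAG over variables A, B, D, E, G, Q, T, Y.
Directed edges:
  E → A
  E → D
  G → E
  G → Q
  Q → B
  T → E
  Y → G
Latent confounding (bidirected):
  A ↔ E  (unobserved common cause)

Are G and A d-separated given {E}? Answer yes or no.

Bayes-Ball from G | {E} reaches {A,B,Q,T,Y}.
A ∈ reach(G|{E}) ⇒ G ⊥̸ A | {E}.

No — G and A are d-connected given {E}.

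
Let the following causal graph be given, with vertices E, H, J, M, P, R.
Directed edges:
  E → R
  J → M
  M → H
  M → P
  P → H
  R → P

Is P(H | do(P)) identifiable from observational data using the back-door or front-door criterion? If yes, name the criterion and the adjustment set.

P(H|do(P)): backdoor, adjust for {M}.

desc(P)\{P}={H}; candidates ⊆ {E,J,M,R}.
size 0: {}; under {} P still reaches {E,H,J,M,R} ∋ H.
{M}: P⊥H given {M} in G with P→· removed — back-door holds.
P(H|do(P)) = Σ_{M} P(H|P,M)·P(M).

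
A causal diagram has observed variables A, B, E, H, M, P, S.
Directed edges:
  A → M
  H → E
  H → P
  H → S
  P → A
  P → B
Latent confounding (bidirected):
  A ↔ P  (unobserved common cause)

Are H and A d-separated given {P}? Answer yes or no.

Bayes-Ball from H | {P} reaches {A,E,M,S}.
A ∈ reach(H|{P}) ⇒ H ⊥̸ A | {P}.

No — H and A are d-connected given {P}.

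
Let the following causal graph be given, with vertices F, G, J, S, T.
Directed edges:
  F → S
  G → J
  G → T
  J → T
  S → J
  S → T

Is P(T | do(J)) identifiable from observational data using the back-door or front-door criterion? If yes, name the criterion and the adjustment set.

P(T|do(J)): backdoor, adjust for {G, S}.

desc(J)\{J}={T}; candidates ⊆ {F,G,S}.
size 0: {}; under {} J still reaches {F,G,S,T} ∋ T.
size 1: {F}, {G}, {S}; under {F} J still reaches {G,S,T} ∋ T.
{G,S}: J⊥T given {G,S} in G with J→· removed — back-door holds.
P(T|do(J)) = Σ_{G,S} P(T|J,G,S)·P(G,S).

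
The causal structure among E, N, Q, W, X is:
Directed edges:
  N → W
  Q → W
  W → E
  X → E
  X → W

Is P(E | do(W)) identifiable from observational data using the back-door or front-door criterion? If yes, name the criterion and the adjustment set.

desc(W)\{W}={E}; candidates ⊆ {N,Q,X}.
size 0: {}; under {} W still reaches {E,N,Q,X} ∋ E.
{X}: W⊥E given {X} in G with W→· removed — back-door holds.
P(E|do(W)) = Σ_{X} P(E|W,X)·P(X).

P(E|do(W)): backdoor, adjust for {X}.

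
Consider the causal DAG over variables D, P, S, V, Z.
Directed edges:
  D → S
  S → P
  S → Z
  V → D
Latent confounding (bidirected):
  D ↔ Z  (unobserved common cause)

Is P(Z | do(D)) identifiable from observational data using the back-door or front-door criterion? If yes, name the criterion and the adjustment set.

P(Z|do(D)): frontdoor, adjust for {S}.

desc(D)\{D}={P,S,Z}; candidates ⊆ {V}.
D↔Z: latent back-door arc(s) into D.
size 0: {}; under {} D still reaches {V,Z} ∋ Z.
size 1: {V}; under {V} D still reaches {Z} ∋ Z.
D↔Z cannot be blocked by any observed set — no back-door set.
{S}: (i) intercepts every directed D→Z path; (ii) no back-door D→{S}; (iii) {D} blocks every back-door {S}→Z. Front-door holds.
P(Z|do(D)) = Σ_{S} P(S|D) Σ_{D'} P(Z|S,D')P(D').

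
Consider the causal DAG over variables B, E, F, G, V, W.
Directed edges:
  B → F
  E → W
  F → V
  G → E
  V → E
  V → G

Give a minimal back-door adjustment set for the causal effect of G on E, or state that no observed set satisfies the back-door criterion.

desc(G)\{G}={E,W}; candidates ⊆ {B,F,V}.
size 0: {}; under {} G still reaches {B,E,F,V,W} ∋ E.
{V}: G⊥E given {V} in G with G→· removed — back-door holds.

G→E: minimal back-door set {V}.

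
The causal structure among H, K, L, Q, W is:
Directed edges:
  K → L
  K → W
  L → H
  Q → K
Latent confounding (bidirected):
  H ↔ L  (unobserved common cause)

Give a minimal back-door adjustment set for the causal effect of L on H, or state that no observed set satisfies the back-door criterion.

desc(L)\{L}={H}; candidates ⊆ {K,Q,W}.
L↔H: latent back-door arc(s) into L.
size 0: {}; under {} L still reaches {H,K,Q,W} ∋ H.
size 1: {K}, {Q}, {W}; under {K} L still reaches {H} ∋ H.
size 2: {K,Q}, {K,W}, {Q,W}; under {K,Q} L still reaches {H} ∋ H.
L↔H cannot be blocked by any observed set — no back-door set.

L→H: no observed back-door set.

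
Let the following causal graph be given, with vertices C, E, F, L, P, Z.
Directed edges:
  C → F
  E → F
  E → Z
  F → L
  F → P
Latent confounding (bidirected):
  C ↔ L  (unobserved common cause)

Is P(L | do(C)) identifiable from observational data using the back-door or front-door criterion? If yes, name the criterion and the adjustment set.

desc(C)\{C}={F,L,P}; candidates ⊆ {E,Z}.
C↔L: latent back-door arc(s) into C.
size 0: {}; under {} C still reaches {L} ∋ L.
size 1: {E}, {Z}; under {E} C still reaches {L} ∋ L.
size 2: {E,Z}; under {E,Z} C still reaches {L} ∋ L.
C↔L cannot be blocked by any observed set — no back-door set.
{F}: (i) intercepts every directed C→L path; (ii) no back-door C→{F}; (iii) {C} blocks every back-door {F}→L. Front-door holds.
P(L|do(C)) = Σ_{F} P(F|C) Σ_{C'} P(L|F,C')P(C').

P(L|do(C)): frontdoor, adjust for {F}.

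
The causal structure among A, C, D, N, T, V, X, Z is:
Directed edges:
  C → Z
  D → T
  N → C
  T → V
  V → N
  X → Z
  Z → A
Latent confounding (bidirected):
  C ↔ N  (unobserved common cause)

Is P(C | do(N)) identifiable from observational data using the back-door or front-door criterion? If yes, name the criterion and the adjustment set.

desc(N)\{N}={A,C,Z}; candidates ⊆ {D,T,V,X}.
N↔C: latent back-door arc(s) into N.
size 0: {}; under {} N still reaches {A,C,D,T,V,Z} ∋ C.
size 1: {D}, {T}, {V} …(+1); under {D} N still reaches {A,C,T,V,Z} ∋ C.
size 2: {D,T}, {D,V}, {D,X} …(+3); under {D,T} N still reaches {A,C,V,Z} ∋ C.
N↔C cannot be blocked by any observed set — no back-door set.
No mediator lies on a directed N→…→C path.
Neither criterion identifies P(C|do(N)) in this graph.

P(C|do(N)): not identifiable (no BD/FD set).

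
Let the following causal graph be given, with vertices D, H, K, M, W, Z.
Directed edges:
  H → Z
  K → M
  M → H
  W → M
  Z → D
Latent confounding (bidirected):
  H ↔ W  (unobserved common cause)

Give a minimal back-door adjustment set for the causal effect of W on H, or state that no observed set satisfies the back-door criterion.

desc(W)\{W}={D,H,M,Z}; candidates ⊆ {K}.
W↔H: latent back-door arc(s) into W.
size 0: {}; under {} W still reaches {D,H,Z} ∋ H.
size 1: {K}; under {K} W still reaches {D,H,Z} ∋ H.
W↔H cannot be blocked by any observed set — no back-door set.

W→H: no observed back-door set.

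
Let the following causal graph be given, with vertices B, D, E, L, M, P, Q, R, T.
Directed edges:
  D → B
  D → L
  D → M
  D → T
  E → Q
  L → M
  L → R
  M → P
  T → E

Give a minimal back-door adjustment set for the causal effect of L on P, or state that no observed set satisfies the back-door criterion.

L→P: minimal back-door set {D}.

desc(L)\{L}={M,P,R}; candidates ⊆ {B,D,E,Q,T}.
size 0: {}; under {} L still reaches {B,D,E,M,P,Q,T} ∋ P.
{D}: L⊥P given {D} in G with L→· removed — back-door holds.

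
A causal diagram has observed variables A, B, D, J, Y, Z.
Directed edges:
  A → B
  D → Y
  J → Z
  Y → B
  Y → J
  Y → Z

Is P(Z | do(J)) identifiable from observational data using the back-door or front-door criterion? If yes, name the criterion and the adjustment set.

P(Z|do(J)): backdoor, adjust for {Y}.

desc(J)\{J}={Z}; candidates ⊆ {A,B,D,Y}.
size 0: {}; under {} J still reaches {B,D,Y,Z} ∋ Z.
{Y}: J⊥Z given {Y} in G with J→· removed — back-door holds.
P(Z|do(J)) = Σ_{Y} P(Z|J,Y)·P(Y).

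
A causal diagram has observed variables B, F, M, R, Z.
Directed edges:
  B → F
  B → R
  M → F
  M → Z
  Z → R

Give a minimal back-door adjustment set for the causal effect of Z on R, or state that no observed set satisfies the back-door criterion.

Z→R: minimal back-door set ∅.

desc(Z)\{Z}={R}; candidates ⊆ {B,F,M}.
∅: Z⊥R given ∅ in G with Z→· removed — back-door holds.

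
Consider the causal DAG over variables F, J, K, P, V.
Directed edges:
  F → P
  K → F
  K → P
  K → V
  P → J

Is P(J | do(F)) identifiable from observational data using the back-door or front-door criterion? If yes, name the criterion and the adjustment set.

P(J|do(F)): backdoor, adjust for {K}.

desc(F)\{F}={J,P}; candidates ⊆ {K,V}.
size 0: {}; under {} F still reaches {J,K,P,V} ∋ J.
{K}: F⊥J given {K} in G with F→· removed — back-door holds.
P(J|do(F)) = Σ_{K} P(J|F,K)·P(K).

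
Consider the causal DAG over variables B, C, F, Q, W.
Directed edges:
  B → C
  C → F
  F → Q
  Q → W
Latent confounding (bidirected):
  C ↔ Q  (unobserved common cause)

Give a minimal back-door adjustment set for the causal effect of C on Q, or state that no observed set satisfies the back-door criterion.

desc(C)\{C}={F,Q,W}; candidates ⊆ {B}.
C↔Q: latent back-door arc(s) into C.
size 0: {}; under {} C still reaches {B,Q,W} ∋ Q.
size 1: {B}; under {B} C still reaches {Q,W} ∋ Q.
C↔Q cannot be blocked by any observed set — no back-door set.

C→Q: no observed back-door set.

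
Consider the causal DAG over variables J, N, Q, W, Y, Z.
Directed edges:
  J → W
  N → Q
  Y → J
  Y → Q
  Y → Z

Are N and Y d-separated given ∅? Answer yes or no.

Bayes-Ball from N | ∅ reaches {Q}.
Y ∉ reach(N|∅) ⇒ N ⊥ Y | ∅.

Yes — N ⊥ Y | ∅.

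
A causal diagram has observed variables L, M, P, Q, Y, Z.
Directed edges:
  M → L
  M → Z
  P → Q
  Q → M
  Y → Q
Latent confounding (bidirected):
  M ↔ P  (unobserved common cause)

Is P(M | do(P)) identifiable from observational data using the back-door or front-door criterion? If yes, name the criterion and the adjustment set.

desc(P)\{P}={L,M,Q,Z}; candidates ⊆ {Y}.
P↔M: latent back-door arc(s) into P.
size 0: {}; under {} P still reaches {L,M,Z} ∋ M.
size 1: {Y}; under {Y} P still reaches {L,M,Z} ∋ M.
P↔M cannot be blocked by any observed set — no back-door set.
{Q}: (i) intercepts every directed P→M path; (ii) no back-door P→{Q}; (iii) {P} blocks every back-door {Q}→M. Front-door holds.
P(M|do(P)) = Σ_{Q} P(Q|P) Σ_{P'} P(M|Q,P')P(P').

P(M|do(P)): frontdoor, adjust for {Q}.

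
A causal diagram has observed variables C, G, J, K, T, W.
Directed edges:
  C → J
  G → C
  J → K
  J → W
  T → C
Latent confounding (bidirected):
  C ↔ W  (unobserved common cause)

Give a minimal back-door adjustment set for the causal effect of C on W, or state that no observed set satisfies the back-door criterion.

C→W: no observed back-door set.

desc(C)\{C}={J,K,W}; candidates ⊆ {G,T}.
C↔W: latent back-door arc(s) into C.
size 0: {}; under {} C still reaches {G,T,W} ∋ W.
size 1: {G}, {T}; under {G} C still reaches {T,W} ∋ W.
size 2: {G,T}; under {G,T} C still reaches {W} ∋ W.
C↔W cannot be blocked by any observed set — no back-door set.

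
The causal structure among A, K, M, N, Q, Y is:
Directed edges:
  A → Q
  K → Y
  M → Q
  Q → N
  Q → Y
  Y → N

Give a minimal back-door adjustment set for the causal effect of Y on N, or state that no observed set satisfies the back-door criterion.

Y→N: minimal back-door set {Q}.

desc(Y)\{Y}={N}; candidates ⊆ {A,K,M,Q}.
size 0: {}; under {} Y still reaches {A,K,M,N,Q} ∋ N.
{Q}: Y⊥N given {Q} in G with Y→· removed — back-door holds.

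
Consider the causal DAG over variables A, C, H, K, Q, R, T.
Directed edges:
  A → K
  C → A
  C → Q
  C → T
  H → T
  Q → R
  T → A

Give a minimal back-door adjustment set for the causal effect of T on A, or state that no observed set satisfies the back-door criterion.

desc(T)\{T}={A,K}; candidates ⊆ {C,H,Q,R}.
size 0: {}; under {} T still reaches {A,C,H,K,Q,R} ∋ A.
{C}: T⊥A given {C} in G with T→· removed — back-door holds.

T→A: minimal back-door set {C}.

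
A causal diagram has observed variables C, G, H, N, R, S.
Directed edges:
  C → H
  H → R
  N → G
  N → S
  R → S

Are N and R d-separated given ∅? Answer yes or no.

Yes — N ⊥ R | ∅.

Bayes-Ball from N | ∅ reaches {G,S}.
R ∉ reach(N|∅) ⇒ N ⊥ R | ∅.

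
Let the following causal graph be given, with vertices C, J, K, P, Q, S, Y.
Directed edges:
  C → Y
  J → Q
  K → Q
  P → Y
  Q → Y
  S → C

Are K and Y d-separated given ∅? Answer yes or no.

Bayes-Ball from K | ∅ reaches {Q,Y}.
Y ∈ reach(K|∅) ⇒ K ⊥̸ Y | ∅.

No — K and Y are d-connected given ∅.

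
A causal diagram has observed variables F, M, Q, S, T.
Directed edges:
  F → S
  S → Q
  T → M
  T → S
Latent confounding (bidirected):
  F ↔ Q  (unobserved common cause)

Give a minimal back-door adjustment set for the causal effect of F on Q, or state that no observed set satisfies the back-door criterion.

desc(F)\{F}={Q,S}; candidates ⊆ {M,T}.
F↔Q: latent back-door arc(s) into F.
size 0: {}; under {} F still reaches {Q} ∋ Q.
size 1: {M}, {T}; under {M} F still reaches {Q} ∋ Q.
size 2: {M,T}; under {M,T} F still reaches {Q} ∋ Q.
F↔Q cannot be blocked by any observed set — no back-door set.

F→Q: no observed back-door set.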